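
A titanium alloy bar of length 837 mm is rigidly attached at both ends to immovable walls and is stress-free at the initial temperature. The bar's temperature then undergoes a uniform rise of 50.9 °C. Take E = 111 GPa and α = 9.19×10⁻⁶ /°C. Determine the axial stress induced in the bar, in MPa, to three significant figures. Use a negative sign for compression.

Free thermal expansion αLΔT = 9.19e-6 · 837 · 50.9 = 0.3915 mm.
The walls impose strain ε = −(0.3915)/837 = -4.6777e-04; σ = Eε = 111000 · -4.6777e-04 = -51.92 MPa.

-51.9 MPa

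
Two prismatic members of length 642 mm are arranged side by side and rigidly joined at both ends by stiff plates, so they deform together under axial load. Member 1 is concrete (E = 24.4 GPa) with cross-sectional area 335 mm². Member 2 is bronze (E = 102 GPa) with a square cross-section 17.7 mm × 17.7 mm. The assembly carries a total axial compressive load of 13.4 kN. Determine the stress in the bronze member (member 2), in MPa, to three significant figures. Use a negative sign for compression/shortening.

-34.1 MPa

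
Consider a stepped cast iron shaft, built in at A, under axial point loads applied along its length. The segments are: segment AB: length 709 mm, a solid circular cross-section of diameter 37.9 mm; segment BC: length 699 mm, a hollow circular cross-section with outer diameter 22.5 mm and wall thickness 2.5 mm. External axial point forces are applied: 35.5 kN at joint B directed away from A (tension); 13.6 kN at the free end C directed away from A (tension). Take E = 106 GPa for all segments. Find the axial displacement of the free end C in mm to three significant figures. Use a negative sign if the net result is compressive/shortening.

Internal axial forces (sectioning from the free end, tension +): N_BC = 13.6 kN, N_AB = 49.1 kN.
A_AB = 1128 mm².
A_BC = 157.1 mm².
δ_AB = 49100·709/(1128·106000) = 0.2911 mm
δ_BC = 13600·699/(157.1·106000) = 0.5709 mm
δ = Σδ_i = 0.862 mm.

0.862 mm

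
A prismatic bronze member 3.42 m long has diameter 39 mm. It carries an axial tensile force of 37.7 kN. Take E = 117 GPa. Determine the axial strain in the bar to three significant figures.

2.70e-04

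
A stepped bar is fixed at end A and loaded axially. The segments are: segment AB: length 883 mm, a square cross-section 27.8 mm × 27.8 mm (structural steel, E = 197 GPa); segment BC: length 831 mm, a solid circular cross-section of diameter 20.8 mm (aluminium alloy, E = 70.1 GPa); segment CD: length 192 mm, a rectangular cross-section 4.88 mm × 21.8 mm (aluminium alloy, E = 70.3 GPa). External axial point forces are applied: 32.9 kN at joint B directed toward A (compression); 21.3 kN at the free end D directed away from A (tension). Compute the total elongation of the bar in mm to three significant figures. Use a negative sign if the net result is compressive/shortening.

1.22 mm

Internal axial forces (sectioning from the free end, tension +): N_CD = 21.3 kN, N_BC = 21.3 kN, N_AB = -11.6 kN.
A_AB = 772.8 mm².
A_BC = 339.8 mm².
A_CD = 106.4 mm².
δ_AB = -11600·883/(772.8·197000) = -0.06728 mm
δ_BC = 21300·831/(339.8·70100) = 0.7431 mm
δ_CD = 21300·192/(106.4·70300) = 0.5468 mm
δ = Σδ_i = 1.223 mm.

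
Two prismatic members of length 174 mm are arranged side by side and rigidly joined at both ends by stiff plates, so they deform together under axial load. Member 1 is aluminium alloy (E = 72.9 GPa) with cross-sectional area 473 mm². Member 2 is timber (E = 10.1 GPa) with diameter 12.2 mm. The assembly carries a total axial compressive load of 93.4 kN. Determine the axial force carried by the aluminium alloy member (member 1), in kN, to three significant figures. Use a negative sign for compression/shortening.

-90.3 kN

A_2 = 116.9 mm².
Equal strain + equilibrium ⇒ each member carries load in proportion to AE: A₁E₁ = 34480000 N, A₂E₂ = 1181000 N, ΣAE = 35660000 N.
F₁ = P·A₁E₁/ΣAE = -93400·34480000/35660000 = -90310 N.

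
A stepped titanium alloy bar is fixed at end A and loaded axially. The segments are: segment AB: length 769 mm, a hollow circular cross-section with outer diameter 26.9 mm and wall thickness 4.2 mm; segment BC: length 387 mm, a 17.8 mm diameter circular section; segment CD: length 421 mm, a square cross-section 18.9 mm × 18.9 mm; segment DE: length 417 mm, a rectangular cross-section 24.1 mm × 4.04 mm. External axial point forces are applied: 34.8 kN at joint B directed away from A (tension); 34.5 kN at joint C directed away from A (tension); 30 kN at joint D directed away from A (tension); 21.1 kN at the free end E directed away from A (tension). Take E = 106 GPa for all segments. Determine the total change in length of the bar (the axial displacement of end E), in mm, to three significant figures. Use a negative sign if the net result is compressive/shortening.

Internal axial forces (sectioning from the free end, tension +): N_DE = 21.1 kN, N_CD = 51.1 kN, N_BC = 85.6 kN, N_AB = 120.4 kN.
A_AB = 299.5 mm².
A_BC = 248.8 mm².
A_CD = 357.2 mm².
A_DE = 97.36 mm².
δ_AB = 120400·769/(299.5·106000) = 2.916 mm
δ_BC = 85600·387/(248.8·106000) = 1.256 mm
δ_CD = 51100·421/(357.2·106000) = 0.5682 mm
δ_DE = 21100·417/(97.36·106000) = 0.8525 mm
δ = Σδ_i = 5.593 mm.

5.59 mm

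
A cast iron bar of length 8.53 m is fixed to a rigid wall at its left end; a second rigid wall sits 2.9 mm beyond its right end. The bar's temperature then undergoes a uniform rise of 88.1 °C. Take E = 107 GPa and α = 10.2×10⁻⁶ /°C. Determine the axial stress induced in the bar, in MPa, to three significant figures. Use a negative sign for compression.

Free thermal expansion αLΔT = 10.2e-6 · 8530 · 88.1 = 7.665 mm.
The walls engage after the gap closes; constrained expansion = 7.665 − 2.9 = 4.765 mm.
The walls impose strain ε = −(4.765)/8530 = -5.5864e-04; σ = Eε = 107000 · -5.5864e-04 = -59.77 MPa.

-59.8 MPa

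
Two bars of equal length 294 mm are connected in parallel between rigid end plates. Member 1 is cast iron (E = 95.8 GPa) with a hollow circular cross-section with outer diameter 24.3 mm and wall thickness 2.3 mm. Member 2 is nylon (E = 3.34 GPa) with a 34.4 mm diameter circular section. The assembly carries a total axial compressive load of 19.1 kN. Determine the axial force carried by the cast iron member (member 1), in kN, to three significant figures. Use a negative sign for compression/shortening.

A_1 = 159 mm².
A_2 = 929.4 mm².
Equal strain + equilibrium ⇒ each member carries load in proportion to AE: A₁E₁ = 15230000 N, A₂E₂ = 3104000 N, ΣAE = 18330000 N.
F₁ = P·A₁E₁/ΣAE = -19100·15230000/18330000 = -15870 N.

-15.9 kN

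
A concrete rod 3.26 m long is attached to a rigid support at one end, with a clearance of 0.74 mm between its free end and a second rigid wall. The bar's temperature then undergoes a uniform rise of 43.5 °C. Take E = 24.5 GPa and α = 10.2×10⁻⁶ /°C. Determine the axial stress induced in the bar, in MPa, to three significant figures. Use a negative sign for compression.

Free thermal expansion αLΔT = 10.2e-6 · 3260 · 43.5 = 1.446 mm.
The walls engage after the gap closes; constrained expansion = 1.446 − 0.74 = 0.7065 mm.
The walls impose strain ε = −(0.7065)/3260 = -2.1671e-04; σ = Eε = 24500 · -2.1671e-04 = -5.309 MPa.

-5.31 MPa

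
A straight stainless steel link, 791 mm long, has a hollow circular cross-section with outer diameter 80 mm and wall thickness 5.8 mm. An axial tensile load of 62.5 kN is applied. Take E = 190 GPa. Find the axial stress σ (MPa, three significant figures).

A = 1352 mm².
σ = N/A = 62500/1352 = 46.23 MPa.

46.2 MPa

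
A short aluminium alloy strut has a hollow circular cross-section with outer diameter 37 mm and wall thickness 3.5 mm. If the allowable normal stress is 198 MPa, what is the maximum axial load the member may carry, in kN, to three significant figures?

A = 368.4 mm².
P_max = σ_allow · A = 198 · 368.4 = 72930 N = 72.93 kN.

72.9 kN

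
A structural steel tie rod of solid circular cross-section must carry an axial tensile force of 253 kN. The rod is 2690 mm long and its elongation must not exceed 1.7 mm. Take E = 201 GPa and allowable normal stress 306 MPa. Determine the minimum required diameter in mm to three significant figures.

50.4 mm

Required area A ≥ P/σ_allow = 253000/306 = 826.8 mm².
For a solid circular section, d ≥ √(4A/π) = 32.45 mm.
Elongation limit: A ≥ PL/(Eδ_allow) = 253000·2690/(201000·1.7) = 1992 mm² ⇒ d ≥ 50.36 mm.
The elongation limit governs.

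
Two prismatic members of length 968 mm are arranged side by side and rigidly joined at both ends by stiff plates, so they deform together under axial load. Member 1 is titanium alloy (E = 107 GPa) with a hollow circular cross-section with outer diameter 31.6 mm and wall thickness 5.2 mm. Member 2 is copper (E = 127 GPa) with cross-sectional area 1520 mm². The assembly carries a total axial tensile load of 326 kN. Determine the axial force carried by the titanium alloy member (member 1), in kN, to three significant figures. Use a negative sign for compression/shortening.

A_1 = 431.3 mm².
Equal strain + equilibrium ⇒ each member carries load in proportion to AE: A₁E₁ = 46150000 N, A₂E₂ = 193000000 N, ΣAE = 239200000 N.
F₁ = P·A₁E₁/ΣAE = 326000·46150000/239200000 = 62900 N.

62.9 kN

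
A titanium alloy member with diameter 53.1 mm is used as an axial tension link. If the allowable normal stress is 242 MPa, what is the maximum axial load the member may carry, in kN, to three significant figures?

536 kN

A = 2215 mm².
P_max = σ_allow · A = 242 · 2215 = 535900 N = 535.9 kN.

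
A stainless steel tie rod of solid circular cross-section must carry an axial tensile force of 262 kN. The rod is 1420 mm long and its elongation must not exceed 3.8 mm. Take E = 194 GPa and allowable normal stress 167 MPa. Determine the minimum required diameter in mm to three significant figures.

Required area A ≥ P/σ_allow = 262000/167 = 1569 mm².
For a solid circular section, d ≥ √(4A/π) = 44.69 mm.
Elongation limit: A ≥ PL/(Eδ_allow) = 262000·1420/(194000·3.8) = 504.7 mm² ⇒ d ≥ 25.35 mm.
The stress limit governs.

44.7 mm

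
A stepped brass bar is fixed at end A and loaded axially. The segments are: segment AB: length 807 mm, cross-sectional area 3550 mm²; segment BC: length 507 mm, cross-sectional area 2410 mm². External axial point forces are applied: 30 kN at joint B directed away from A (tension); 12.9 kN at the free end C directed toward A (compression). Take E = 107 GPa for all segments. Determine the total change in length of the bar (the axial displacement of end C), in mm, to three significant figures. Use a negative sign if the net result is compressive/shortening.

Internal axial forces (sectioning from the free end, tension +): N_BC = -12.9 kN, N_AB = 17.1 kN.
δ_AB = 17100·807/(3550·107000) = 0.03633 mm
δ_BC = -12900·507/(2410·107000) = -0.02536 mm
δ = Σδ_i = 0.01097 mm.

0.0110 mm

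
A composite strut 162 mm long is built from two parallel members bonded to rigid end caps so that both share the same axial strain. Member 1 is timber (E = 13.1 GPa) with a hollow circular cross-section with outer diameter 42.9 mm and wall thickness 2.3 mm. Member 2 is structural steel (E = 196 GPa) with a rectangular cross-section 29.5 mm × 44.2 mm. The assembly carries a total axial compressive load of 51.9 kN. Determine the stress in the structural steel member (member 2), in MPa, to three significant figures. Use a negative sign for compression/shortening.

A_1 = 293.4 mm².
A_2 = 1304 mm².
Equal strain + equilibrium ⇒ each member carries load in proportion to AE: A₁E₁ = 3843000 N, A₂E₂ = 255600000 N, ΣAE = 259400000 N.
σ₂ = P·E₂/ΣAE = -51900·196000/259400000 = -39.21 MPa.

-39.2 MPa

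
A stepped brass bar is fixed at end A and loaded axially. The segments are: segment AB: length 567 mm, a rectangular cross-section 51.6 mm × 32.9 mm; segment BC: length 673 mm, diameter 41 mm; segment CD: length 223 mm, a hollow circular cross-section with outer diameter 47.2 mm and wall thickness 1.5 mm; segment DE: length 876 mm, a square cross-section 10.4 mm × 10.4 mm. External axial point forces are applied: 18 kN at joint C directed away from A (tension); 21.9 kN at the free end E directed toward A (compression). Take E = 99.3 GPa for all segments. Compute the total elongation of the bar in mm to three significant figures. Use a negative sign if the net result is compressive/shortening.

-2.05 mm

Internal axial forces (sectioning from the free end, tension +): N_DE = -21.9 kN, N_CD = -21.9 kN, N_BC = -3.9 kN, N_AB = -3.9 kN.
A_AB = 1698 mm².
A_BC = 1320 mm².
A_CD = 215.4 mm².
A_DE = 108.2 mm².
δ_AB = -3900·567/(1698·99300) = -0.01312 mm
δ_BC = -3900·673/(1320·99300) = -0.02002 mm
δ_CD = -21900·223/(215.4·99300) = -0.2284 mm
δ_DE = -21900·876/(108.2·99300) = -1.786 mm
δ = Σδ_i = -2.048 mm.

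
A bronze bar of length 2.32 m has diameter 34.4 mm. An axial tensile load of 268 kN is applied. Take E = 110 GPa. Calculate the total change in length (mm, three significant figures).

6.08 mm

A = 929.4 mm².
δ_mech = NL/(AE) = 268000·2320/(929.4·110000) = 6.082 mm.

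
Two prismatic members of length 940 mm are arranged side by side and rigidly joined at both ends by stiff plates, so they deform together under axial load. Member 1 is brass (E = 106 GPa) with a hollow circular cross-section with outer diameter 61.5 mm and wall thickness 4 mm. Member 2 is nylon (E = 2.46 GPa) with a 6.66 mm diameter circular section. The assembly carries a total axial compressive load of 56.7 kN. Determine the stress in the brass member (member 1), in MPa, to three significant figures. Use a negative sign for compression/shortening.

-78.4 MPa

A_1 = 722.6 mm².
A_2 = 34.84 mm².
Equal strain + equilibrium ⇒ each member carries load in proportion to AE: A₁E₁ = 76590000 N, A₂E₂ = 85700 N, ΣAE = 76680000 N.
σ₁ = P·E₁/ΣAE = -56700·106000/76680000 = -78.38 MPa.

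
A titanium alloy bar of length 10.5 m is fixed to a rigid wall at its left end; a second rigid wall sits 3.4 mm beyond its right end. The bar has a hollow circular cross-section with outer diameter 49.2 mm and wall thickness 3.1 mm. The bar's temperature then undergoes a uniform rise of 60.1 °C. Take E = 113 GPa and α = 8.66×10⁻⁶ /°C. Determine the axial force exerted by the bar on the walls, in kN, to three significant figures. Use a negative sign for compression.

Free thermal expansion αLΔT = 8.66e-6 · 10500 · 60.1 = 5.465 mm.
The walls engage after the gap closes; constrained expansion = 5.465 − 3.4 = 2.065 mm.
The walls impose strain ε = −(2.065)/10500 = -1.9666e-04; σ = Eε = 113000 · -1.9666e-04 = -22.22 MPa.
Wall reaction R = σ·A = -22.22·449 = -9977 N = -9.977 kN.

-9.98 kN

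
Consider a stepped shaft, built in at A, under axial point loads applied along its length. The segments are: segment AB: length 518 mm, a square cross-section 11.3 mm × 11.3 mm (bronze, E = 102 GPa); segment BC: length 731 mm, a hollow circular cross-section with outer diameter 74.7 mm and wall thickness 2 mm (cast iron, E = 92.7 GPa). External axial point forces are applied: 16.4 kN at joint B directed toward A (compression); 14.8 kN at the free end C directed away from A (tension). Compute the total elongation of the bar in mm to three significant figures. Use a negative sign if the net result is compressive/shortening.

0.192 mm

Internal axial forces (sectioning from the free end, tension +): N_BC = 14.8 kN, N_AB = -1.6 kN.
A_AB = 127.7 mm².
A_BC = 456.8 mm².
δ_AB = -1600·518/(127.7·102000) = -0.06363 mm
δ_BC = 14800·731/(456.8·92700) = 0.2555 mm
δ = Σδ_i = 0.1919 mm.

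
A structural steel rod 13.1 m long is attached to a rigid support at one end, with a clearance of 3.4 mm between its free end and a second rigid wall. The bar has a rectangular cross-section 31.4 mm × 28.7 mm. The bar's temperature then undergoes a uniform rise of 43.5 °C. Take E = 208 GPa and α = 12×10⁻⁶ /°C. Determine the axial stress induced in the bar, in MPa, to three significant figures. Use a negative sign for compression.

-54.6 MPa

Free thermal expansion αLΔT = 12e-6 · 13100 · 43.5 = 6.838 mm.
The walls engage after the gap closes; constrained expansion = 6.838 − 3.4 = 3.438 mm.
The walls impose strain ε = −(3.438)/13100 = -2.6246e-04; σ = Eε = 208000 · -2.6246e-04 = -54.59 MPa.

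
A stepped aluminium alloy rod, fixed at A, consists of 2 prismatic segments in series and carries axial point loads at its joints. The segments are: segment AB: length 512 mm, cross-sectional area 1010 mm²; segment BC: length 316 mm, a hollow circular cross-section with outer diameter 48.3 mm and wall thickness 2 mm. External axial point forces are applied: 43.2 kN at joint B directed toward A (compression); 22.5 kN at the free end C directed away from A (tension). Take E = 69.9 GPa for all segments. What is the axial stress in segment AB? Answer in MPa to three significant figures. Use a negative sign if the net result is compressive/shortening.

Internal axial forces (sectioning from the free end, tension +): N_BC = 22.5 kN, N_AB = -20.7 kN.
σ_AB = N_AB/A_AB = -20700/1010 = -20.5 MPa.

-20.5 MPa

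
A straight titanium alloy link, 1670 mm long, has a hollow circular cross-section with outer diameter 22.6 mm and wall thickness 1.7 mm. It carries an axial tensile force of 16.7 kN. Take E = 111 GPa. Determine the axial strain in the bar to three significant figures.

0.00135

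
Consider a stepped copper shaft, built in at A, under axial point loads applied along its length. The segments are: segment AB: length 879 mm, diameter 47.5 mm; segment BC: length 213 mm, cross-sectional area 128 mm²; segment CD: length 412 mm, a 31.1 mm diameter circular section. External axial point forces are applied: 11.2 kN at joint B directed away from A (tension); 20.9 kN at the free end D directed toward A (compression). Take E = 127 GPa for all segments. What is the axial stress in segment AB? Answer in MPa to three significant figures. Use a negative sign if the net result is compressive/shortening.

Internal axial forces (sectioning from the free end, tension +): N_CD = -20.9 kN, N_BC = -20.9 kN, N_AB = -9.7 kN.
A_AB = 1772 mm².
σ_AB = N_AB/A_AB = -9700/1772 = -5.474 MPa.

-5.47 MPa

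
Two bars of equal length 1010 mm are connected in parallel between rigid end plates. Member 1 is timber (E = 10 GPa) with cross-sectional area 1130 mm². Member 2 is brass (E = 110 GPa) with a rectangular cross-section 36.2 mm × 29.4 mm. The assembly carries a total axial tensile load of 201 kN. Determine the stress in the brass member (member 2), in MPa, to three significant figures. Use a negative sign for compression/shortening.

A_2 = 1064 mm².
Equal strain + equilibrium ⇒ each member carries load in proportion to AE: A₁E₁ = 11300000 N, A₂E₂ = 117100000 N, ΣAE = 128400000 N.
σ₂ = P·E₂/ΣAE = 201000·110000/128400000 = 172.2 MPa.

172 MPa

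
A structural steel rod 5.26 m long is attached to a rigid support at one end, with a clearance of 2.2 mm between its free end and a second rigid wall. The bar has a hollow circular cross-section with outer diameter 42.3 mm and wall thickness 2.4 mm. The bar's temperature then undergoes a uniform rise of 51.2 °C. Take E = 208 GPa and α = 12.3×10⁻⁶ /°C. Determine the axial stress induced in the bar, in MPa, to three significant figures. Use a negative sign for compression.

-44.0 MPa

Free thermal expansion αLΔT = 12.3e-6 · 5260 · 51.2 = 3.313 mm.
The walls engage after the gap closes; constrained expansion = 3.313 − 2.2 = 1.113 mm.
The walls impose strain ε = −(1.113)/5260 = -2.1151e-04; σ = Eε = 208000 · -2.1151e-04 = -43.99 MPa.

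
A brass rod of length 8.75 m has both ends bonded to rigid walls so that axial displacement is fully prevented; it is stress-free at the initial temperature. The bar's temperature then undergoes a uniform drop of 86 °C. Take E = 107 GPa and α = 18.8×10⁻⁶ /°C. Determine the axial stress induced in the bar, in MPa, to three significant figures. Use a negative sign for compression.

173 MPa

Free thermal expansion αLΔT = 18.8e-6 · 8750 · -86 = -14.15 mm.
The walls impose strain ε = −(-14.15)/8750 = 1.6168e-03; σ = Eε = 107000 · 1.6168e-03 = 173 MPa.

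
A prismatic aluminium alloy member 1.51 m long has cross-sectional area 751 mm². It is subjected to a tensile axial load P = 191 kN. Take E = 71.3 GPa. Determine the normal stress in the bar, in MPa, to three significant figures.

σ = N/A = 191000/751 = 254.3 MPa.

254 MPa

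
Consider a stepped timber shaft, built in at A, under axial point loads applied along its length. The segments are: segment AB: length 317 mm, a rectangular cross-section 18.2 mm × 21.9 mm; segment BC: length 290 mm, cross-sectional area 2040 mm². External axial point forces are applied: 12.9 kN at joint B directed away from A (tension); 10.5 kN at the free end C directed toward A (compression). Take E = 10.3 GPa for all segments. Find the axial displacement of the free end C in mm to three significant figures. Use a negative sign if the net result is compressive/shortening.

0.0404 mm

Internal axial forces (sectioning from the free end, tension +): N_BC = -10.5 kN, N_AB = 2.4 kN.
A_AB = 398.6 mm².
δ_AB = 2400·317/(398.6·10300) = 0.1853 mm
δ_BC = -10500·290/(2040·10300) = -0.1449 mm
δ = Σδ_i = 0.0404 mm.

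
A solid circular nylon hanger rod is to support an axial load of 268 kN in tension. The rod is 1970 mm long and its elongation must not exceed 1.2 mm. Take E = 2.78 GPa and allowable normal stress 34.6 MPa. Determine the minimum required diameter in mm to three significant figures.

449 mm

Required area A ≥ P/σ_allow = 268000/34.6 = 7746 mm².
For a solid circular section, d ≥ √(4A/π) = 99.31 mm.
Elongation limit: A ≥ PL/(Eδ_allow) = 268000·1970/(2780·1.2) = 158300 mm² ⇒ d ≥ 448.9 mm.
The elongation limit governs.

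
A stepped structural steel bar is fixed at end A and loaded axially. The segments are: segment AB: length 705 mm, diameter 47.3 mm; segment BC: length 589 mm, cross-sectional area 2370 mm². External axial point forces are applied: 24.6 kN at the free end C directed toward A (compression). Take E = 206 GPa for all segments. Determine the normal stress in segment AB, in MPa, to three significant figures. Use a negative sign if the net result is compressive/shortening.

-14.0 MPa

Internal axial forces (sectioning from the free end, tension +): N_BC = -24.6 kN, N_AB = -24.6 kN.
A_AB = 1757 mm².
σ_AB = N_AB/A_AB = -24600/1757 = -14 MPa.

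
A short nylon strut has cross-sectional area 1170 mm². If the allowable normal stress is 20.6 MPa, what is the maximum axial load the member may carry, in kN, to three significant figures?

P_max = σ_allow · A = 20.6 · 1170 = 24100 N = 24.1 kN.

24.1 kN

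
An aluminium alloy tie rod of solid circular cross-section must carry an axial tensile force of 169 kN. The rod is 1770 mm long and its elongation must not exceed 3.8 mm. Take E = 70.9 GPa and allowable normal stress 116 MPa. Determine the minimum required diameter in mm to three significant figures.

43.1 mm

Required area A ≥ P/σ_allow = 169000/116 = 1457 mm².
For a solid circular section, d ≥ √(4A/π) = 43.07 mm.
Elongation limit: A ≥ PL/(Eδ_allow) = 169000·1770/(70900·3.8) = 1110 mm² ⇒ d ≥ 37.6 mm.
The stress limit governs.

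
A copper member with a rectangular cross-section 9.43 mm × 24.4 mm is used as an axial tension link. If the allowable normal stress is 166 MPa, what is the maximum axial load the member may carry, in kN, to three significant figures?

A = 230.1 mm².
P_max = σ_allow · A = 166 · 230.1 = 38200 N = 38.2 kN.

38.2 kN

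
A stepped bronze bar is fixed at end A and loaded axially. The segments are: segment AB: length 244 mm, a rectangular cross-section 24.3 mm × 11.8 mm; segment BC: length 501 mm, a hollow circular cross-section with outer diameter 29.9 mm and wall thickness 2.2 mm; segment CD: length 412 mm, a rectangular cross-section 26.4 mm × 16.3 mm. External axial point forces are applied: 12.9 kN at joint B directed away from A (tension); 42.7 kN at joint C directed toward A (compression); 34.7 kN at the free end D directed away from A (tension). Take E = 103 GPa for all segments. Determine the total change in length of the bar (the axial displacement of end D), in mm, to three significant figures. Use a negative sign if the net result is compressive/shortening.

0.160 mm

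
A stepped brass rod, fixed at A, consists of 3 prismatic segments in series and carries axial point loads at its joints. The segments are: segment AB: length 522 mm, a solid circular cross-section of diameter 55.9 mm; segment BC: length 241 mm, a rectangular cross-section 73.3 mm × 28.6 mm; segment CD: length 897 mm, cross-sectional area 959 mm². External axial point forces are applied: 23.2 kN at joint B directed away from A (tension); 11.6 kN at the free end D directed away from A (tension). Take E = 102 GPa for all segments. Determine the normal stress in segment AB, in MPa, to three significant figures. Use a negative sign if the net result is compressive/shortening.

Internal axial forces (sectioning from the free end, tension +): N_CD = 11.6 kN, N_BC = 11.6 kN, N_AB = 34.8 kN.
A_AB = 2454 mm².
σ_AB = N_AB/A_AB = 34800/2454 = 14.18 MPa.

14.2 MPa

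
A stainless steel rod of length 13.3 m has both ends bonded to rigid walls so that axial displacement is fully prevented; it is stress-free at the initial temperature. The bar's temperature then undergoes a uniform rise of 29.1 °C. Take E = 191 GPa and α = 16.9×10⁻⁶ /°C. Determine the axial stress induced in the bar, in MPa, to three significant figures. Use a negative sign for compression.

-93.9 MPa

Free thermal expansion αLΔT = 16.9e-6 · 13300 · 29.1 = 6.541 mm.
The walls impose strain ε = −(6.541)/13300 = -4.9179e-04; σ = Eε = 191000 · -4.9179e-04 = -93.93 MPa.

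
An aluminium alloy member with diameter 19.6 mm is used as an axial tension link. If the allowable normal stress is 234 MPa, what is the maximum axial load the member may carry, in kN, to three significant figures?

A = 301.7 mm².
P_max = σ_allow · A = 234 · 301.7 = 70600 N = 70.6 kN.

70.6 kN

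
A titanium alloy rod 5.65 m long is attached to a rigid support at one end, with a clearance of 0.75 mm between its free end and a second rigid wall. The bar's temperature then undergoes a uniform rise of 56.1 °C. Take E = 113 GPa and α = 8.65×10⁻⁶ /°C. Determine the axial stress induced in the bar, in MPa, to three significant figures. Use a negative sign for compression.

Free thermal expansion αLΔT = 8.65e-6 · 5650 · 56.1 = 2.742 mm.
The walls engage after the gap closes; constrained expansion = 2.742 − 0.75 = 1.992 mm.
The walls impose strain ε = −(1.992)/5650 = -3.5252e-04; σ = Eε = 113000 · -3.5252e-04 = -39.83 MPa.

-39.8 MPa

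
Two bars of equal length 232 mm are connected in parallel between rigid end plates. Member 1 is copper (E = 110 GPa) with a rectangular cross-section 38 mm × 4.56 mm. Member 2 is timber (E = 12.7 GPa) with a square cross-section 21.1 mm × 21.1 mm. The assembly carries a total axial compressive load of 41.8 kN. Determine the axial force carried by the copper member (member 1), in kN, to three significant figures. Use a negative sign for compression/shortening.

-32.2 kN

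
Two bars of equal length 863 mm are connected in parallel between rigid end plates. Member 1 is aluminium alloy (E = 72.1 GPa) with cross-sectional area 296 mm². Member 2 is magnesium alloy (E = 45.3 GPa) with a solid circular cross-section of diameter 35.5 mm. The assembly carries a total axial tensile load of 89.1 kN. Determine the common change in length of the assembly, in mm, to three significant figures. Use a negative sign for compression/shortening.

1.16 mm

A_2 = 989.8 mm².
Equal strain + equilibrium ⇒ each member carries load in proportion to AE: A₁E₁ = 21340000 N, A₂E₂ = 44840000 N, ΣAE = 66180000 N.
δ = PL/ΣAE = 89100·863/66180000 = 1.162 mm.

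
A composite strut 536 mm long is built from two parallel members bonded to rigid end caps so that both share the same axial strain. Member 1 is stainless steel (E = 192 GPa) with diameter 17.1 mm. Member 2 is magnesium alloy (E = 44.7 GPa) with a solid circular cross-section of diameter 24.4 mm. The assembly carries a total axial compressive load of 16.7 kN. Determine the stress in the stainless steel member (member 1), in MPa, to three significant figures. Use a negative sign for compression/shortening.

-49.3 MPa

A_1 = 229.7 mm².
A_2 = 467.6 mm².
Equal strain + equilibrium ⇒ each member carries load in proportion to AE: A₁E₁ = 44090000 N, A₂E₂ = 20900000 N, ΣAE = 65000000 N.
σ₁ = P·E₁/ΣAE = -16700·192000/65000000 = -49.33 MPa.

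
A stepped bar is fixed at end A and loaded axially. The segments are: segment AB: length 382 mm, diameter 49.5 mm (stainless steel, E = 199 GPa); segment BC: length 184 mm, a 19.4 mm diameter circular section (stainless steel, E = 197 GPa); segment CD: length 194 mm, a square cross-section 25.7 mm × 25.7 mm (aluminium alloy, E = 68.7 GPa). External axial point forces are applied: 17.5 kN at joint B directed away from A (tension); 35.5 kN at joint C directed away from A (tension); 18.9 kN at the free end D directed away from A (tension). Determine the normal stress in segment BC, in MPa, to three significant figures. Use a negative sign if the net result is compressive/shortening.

Internal axial forces (sectioning from the free end, tension +): N_CD = 18.9 kN, N_BC = 54.4 kN, N_AB = 71.9 kN.
A_BC = 295.6 mm².
σ_BC = N_BC/A_BC = 54400/295.6 = 184 MPa.

184 MPa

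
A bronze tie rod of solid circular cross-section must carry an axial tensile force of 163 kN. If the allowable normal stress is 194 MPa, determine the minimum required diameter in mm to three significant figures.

32.7 mm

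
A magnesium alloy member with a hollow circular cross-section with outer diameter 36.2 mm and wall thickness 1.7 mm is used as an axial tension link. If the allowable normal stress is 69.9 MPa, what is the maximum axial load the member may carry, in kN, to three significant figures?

A = 184.3 mm².
P_max = σ_allow · A = 69.9 · 184.3 = 12880 N = 12.88 kN.

12.9 kN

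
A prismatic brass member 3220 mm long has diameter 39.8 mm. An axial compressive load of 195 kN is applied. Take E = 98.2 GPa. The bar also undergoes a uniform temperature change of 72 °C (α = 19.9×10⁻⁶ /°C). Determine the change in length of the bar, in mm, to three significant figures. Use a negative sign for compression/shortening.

-0.526 mm

A = 1244 mm².
δ_mech = NL/(AE) = -195000·3220/(1244·98200) = -5.14 mm.
δ_thermal = αLΔT = 19.9e-6·3220·72 = 4.614 mm.
δ = δ_mech + δ_thermal = -0.5259 mm.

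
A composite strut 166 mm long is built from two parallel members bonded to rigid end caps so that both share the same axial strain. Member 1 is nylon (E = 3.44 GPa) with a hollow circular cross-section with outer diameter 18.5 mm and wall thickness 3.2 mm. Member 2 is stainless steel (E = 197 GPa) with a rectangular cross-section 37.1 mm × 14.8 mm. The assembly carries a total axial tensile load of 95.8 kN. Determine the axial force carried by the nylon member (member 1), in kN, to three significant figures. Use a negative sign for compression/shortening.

A_1 = 153.8 mm².
A_2 = 549.1 mm².
Equal strain + equilibrium ⇒ each member carries load in proportion to AE: A₁E₁ = 529100 N, A₂E₂ = 108200000 N, ΣAE = 108700000 N.
F₁ = P·A₁E₁/ΣAE = 95800·529100/108700000 = 466.3 N.

0.466 kN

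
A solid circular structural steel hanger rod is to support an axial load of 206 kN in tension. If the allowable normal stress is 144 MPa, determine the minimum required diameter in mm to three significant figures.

42.7 mm

Required area A ≥ P/σ_allow = 206000/144 = 1431 mm².
For a solid circular section, d ≥ √(4A/π) = 42.68 mm.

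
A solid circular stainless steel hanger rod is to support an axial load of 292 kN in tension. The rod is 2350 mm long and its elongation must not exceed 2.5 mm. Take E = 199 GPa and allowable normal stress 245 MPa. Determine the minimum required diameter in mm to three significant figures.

Required area A ≥ P/σ_allow = 292000/245 = 1192 mm².
For a solid circular section, d ≥ √(4A/π) = 38.96 mm.
Elongation limit: A ≥ PL/(Eδ_allow) = 292000·2350/(199000·2.5) = 1379 mm² ⇒ d ≥ 41.91 mm.
The elongation limit governs.

41.9 mm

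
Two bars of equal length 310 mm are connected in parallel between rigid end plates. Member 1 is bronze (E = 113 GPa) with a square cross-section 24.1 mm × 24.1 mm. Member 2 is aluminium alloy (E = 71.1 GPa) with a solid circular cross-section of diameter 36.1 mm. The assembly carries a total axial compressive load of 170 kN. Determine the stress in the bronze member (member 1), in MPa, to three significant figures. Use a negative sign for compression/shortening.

-139 MPa

A_1 = 580.8 mm².
A_2 = 1024 mm².
Equal strain + equilibrium ⇒ each member carries load in proportion to AE: A₁E₁ = 65630000 N, A₂E₂ = 72770000 N, ΣAE = 138400000 N.
σ₁ = P·E₁/ΣAE = -170000·113000/138400000 = -138.8 MPa.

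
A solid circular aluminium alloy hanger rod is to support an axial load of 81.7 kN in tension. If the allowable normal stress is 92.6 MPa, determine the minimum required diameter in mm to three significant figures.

Required area A ≥ P/σ_allow = 81700/92.6 = 882.3 mm².
For a solid circular section, d ≥ √(4A/π) = 33.52 mm.

33.5 mm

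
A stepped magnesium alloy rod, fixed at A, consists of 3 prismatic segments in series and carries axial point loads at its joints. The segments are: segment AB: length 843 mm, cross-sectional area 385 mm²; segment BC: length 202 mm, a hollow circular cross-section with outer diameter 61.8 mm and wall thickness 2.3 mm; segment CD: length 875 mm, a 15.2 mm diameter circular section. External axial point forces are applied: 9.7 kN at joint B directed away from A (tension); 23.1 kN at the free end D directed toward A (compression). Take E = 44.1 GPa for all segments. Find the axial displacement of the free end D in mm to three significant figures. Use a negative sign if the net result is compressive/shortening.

-3.44 mm

Internal axial forces (sectioning from the free end, tension +): N_CD = -23.1 kN, N_BC = -23.1 kN, N_AB = -13.4 kN.
A_BC = 429.9 mm².
A_CD = 181.5 mm².
δ_AB = -13400·843/(385·44100) = -0.6653 mm
δ_BC = -23100·202/(429.9·44100) = -0.2461 mm
δ_CD = -23100·875/(181.5·44100) = -2.526 mm
δ = Σδ_i = -3.437 mm.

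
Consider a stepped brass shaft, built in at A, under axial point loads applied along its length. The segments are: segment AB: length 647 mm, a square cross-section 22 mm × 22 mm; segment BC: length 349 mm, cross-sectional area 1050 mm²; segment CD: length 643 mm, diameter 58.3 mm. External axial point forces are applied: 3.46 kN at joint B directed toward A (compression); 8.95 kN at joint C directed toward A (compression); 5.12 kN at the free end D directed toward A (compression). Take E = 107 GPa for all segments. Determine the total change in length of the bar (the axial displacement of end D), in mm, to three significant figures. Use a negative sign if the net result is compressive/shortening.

Internal axial forces (sectioning from the free end, tension +): N_CD = -5.12 kN, N_BC = -14.07 kN, N_AB = -17.53 kN.
A_AB = 484 mm².
A_CD = 2669 mm².
δ_AB = -17530·647/(484·107000) = -0.219 mm
δ_BC = -14070·349/(1050·107000) = -0.04371 mm
δ_CD = -5120·643/(2669·107000) = -0.01153 mm
δ = Σδ_i = -0.2742 mm.

-0.274 mm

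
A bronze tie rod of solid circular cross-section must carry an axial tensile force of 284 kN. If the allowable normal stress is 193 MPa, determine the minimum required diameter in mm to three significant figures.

43.3 mm

Required area A ≥ P/σ_allow = 284000/193 = 1472 mm².
For a solid circular section, d ≥ √(4A/π) = 43.28 mm.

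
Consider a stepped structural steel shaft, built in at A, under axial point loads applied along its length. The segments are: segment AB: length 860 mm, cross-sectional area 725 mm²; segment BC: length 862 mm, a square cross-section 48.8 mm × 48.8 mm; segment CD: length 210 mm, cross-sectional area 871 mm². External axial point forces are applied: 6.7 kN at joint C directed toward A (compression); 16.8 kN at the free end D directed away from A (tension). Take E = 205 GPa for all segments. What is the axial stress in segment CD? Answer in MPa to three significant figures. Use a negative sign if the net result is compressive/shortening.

Internal axial forces (sectioning from the free end, tension +): N_CD = 16.8 kN, N_BC = 10.1 kN, N_AB = 10.1 kN.
σ_CD = N_CD/A_CD = 16800/871 = 19.29 MPa.

19.3 MPa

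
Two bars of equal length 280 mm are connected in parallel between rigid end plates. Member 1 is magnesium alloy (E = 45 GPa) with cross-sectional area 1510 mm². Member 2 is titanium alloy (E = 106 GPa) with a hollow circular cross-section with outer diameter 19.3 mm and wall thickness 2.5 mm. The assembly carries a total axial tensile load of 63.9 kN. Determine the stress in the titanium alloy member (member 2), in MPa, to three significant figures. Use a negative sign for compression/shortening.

A_2 = 131.9 mm².
Equal strain + equilibrium ⇒ each member carries load in proportion to AE: A₁E₁ = 67950000 N, A₂E₂ = 13990000 N, ΣAE = 81940000 N.
σ₂ = P·E₂/ΣAE = 63900·106000/81940000 = 82.67 MPa.

82.7 MPa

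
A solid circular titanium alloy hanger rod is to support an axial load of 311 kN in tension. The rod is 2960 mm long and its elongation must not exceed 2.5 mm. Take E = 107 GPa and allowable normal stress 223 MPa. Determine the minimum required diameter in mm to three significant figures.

66.2 mm

Required area A ≥ P/σ_allow = 311000/223 = 1395 mm².
For a solid circular section, d ≥ √(4A/π) = 42.14 mm.
Elongation limit: A ≥ PL/(Eδ_allow) = 311000·2960/(107000·2.5) = 3441 mm² ⇒ d ≥ 66.19 mm.
The elongation limit governs.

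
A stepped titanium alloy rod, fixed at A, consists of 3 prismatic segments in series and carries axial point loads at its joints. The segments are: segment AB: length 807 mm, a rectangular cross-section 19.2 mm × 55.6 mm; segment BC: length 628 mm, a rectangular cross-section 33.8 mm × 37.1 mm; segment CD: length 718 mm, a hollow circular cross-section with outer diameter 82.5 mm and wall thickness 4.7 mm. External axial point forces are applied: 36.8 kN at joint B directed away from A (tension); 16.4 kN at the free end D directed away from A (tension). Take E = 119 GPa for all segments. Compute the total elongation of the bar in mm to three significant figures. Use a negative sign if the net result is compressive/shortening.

Internal axial forces (sectioning from the free end, tension +): N_CD = 16.4 kN, N_BC = 16.4 kN, N_AB = 53.2 kN.
A_AB = 1068 mm².
A_BC = 1254 mm².
A_CD = 1149 mm².
δ_AB = 53200·807/(1068·119000) = 0.338 mm
δ_BC = 16400·628/(1254·119000) = 0.06902 mm
δ_CD = 16400·718/(1149·119000) = 0.08614 mm
δ = Σδ_i = 0.4931 mm.

0.493 mm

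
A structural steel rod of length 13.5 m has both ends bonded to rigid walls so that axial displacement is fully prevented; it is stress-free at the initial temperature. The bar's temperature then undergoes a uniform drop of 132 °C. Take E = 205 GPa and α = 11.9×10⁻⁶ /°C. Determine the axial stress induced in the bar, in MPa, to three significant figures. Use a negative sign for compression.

Free thermal expansion αLΔT = 11.9e-6 · 13500 · -132 = -21.21 mm.
The walls impose strain ε = −(-21.21)/13500 = 1.5708e-03; σ = Eε = 205000 · 1.5708e-03 = 322 MPa.

322 MPa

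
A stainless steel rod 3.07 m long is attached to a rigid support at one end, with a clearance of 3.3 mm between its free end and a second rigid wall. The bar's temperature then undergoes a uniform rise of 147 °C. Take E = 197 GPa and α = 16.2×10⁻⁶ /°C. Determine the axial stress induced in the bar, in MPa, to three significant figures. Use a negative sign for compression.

-257 MPa

Free thermal expansion αLΔT = 16.2e-6 · 3070 · 147 = 7.311 mm.
The walls engage after the gap closes; constrained expansion = 7.311 − 3.3 = 4.011 mm.
The walls impose strain ε = −(4.011)/3070 = -1.3065e-03; σ = Eε = 197000 · -1.3065e-03 = -257.4 MPa.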